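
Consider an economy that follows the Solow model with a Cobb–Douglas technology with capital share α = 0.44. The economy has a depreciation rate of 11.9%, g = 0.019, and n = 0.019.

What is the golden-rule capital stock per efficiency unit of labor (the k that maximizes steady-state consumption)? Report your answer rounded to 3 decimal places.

k_gold ≈ 6.298

The golden rule sets f'(k) = n + g + δ, i.e. α·k^(α−1) = n + g + δ.
So k^(1−α) = α / (n + g + δ) = 0.44 / 0.157 = 2.8025.
k_gold = 2.8025^(1/0.56) ≈ 6.2978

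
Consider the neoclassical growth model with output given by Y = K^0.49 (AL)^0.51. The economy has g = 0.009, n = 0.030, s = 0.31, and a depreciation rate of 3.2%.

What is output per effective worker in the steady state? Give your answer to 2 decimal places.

Steady state requires s·f(k) = (n + g + δ)·k, i.e. s·k^α = (n + g + δ)·k.
Rearranging, k^(1−α) = s / (n + g + δ).
k^0.51 = 0.31 / (0.030 + 0.009 + 0.032) = 0.31 / 0.071 = 4.3662
k* = 4.3662^(1/0.51) ≈ 17.9931
y* = (k*)^α = 17.9931^0.49 ≈ 4.1210

y* = 4.12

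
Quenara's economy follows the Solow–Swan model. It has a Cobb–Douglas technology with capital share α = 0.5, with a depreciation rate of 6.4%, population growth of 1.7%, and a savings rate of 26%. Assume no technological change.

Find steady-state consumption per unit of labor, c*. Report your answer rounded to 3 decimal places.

At the steady state, Δk = 0, so s·k^α = (n + δ)·k.
Dividing both sides by k: k^(1−α) = s / (n + δ).
k^0.5 = 0.26 / (0.017 + 0.064) = 0.26 / 0.081 = 3.2099
k* = 3.2099^(1/0.5) ≈ 10.3035
y* = (k*)^α = 10.3035^0.5 ≈ 3.2099
c* = (1 − s)·y* = (1 − 0.26) × 3.2099 ≈ 2.3753

c* = 2.375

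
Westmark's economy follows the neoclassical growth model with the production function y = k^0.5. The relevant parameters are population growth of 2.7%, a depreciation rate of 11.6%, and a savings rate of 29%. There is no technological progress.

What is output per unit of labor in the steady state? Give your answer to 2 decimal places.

y* = 2.03

At the steady state, Δk = 0, so s·k^α = (n + δ)·k.
Dividing both sides by k: k^(1−α) = s / (n + δ).
k^0.5 = 0.29 / (0.027 + 0.116) = 0.29 / 0.143 = 2.0280
k* = 2.0280^(1/0.5) ≈ 4.1128
y* = (k*)^α = 4.1128^0.5 ≈ 2.0280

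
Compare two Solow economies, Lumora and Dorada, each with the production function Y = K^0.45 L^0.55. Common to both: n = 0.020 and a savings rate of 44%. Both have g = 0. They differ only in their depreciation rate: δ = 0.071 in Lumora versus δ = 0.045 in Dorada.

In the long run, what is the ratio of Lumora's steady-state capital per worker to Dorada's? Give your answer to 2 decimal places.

Steady-state k* = [s/(n + δ)]^(1/(1−α)), so the ratio is [ (s_L/(n + δ)_L) / (s_D/(n + δ)_D) ]^1.8182.
s_L/(n + δ)_L = 0.44/0.091 = 4.8352; s_D/(n + δ)_D = 0.44/0.065 = 6.7692.
Ratio = (4.8352/6.7692)^1.8182 = 0.7143^1.8182 ≈ 0.5424

k*_L / k*_D ≈ 0.54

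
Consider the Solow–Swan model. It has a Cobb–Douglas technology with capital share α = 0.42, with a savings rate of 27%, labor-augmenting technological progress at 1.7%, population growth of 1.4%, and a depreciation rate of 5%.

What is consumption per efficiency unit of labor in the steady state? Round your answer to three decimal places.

In steady state, investment equals break-even investment: s·k^α = (n + g + δ)·k.
Rearranging, k^(1−α) = s / (n + g + δ).
k^0.58 = 0.27 / (0.014 + 0.017 + 0.050) = 0.27 / 0.081 = 3.3333
k* = 3.3333^(1/0.58) ≈ 7.9709
y* = (k*)^α = 7.9709^0.42 ≈ 2.3913
c* = (1 − s)·y* = (1 − 0.27) × 2.3913 ≈ 1.7456

c* = 1.746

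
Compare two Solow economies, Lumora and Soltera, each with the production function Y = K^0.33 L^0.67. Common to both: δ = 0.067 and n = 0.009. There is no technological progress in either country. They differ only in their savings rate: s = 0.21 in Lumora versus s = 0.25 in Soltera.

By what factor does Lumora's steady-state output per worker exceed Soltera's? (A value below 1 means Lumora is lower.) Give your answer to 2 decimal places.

y*_L / y*_S ≈ 0.92

Steady-state y* = [s/(n + δ)]^(α/(1−α)), so the ratio is [ (s_L/(n + δ)_L) / (s_S/(n + δ)_S) ]^0.4925.
s_L/(n + δ)_L = 0.21/0.076 = 2.7632; s_S/(n + δ)_S = 0.25/0.076 = 3.2895.
Ratio = (2.7632/3.2895)^0.4925 = 0.8400^0.4925 ≈ 0.9177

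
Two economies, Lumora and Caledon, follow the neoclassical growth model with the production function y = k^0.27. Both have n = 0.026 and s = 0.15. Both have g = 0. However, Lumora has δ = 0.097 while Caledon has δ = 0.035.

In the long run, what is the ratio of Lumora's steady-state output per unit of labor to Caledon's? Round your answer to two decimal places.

Steady-state y* = [s/(n + δ)]^(α/(1−α)), so the ratio is [ (s_L/(n + δ)_L) / (s_C/(n + δ)_C) ]^0.3699.
s_L/(n + δ)_L = 0.15/0.123 = 1.2195; s_C/(n + δ)_C = 0.15/0.061 = 2.4590.
Ratio = (1.2195/2.4590)^0.3699 = 0.4959^0.3699 ≈ 0.7715

ratio ≈ 0.77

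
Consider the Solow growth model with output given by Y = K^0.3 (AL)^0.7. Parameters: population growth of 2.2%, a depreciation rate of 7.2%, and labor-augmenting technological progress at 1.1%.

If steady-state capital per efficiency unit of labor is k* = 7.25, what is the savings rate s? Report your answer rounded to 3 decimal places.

s ≈ 0.420

Steady state requires s·f(k) = (n + g + δ)·k, i.e. s·k^α = (n + g + δ)·k.
So s / (n + g + δ) = (k*)^(1−α) = 7.25^0.7 = 4.0016.
Therefore s = 4.0016 × (n + g + δ) = 4.0016 × 0.105 = 0.4202.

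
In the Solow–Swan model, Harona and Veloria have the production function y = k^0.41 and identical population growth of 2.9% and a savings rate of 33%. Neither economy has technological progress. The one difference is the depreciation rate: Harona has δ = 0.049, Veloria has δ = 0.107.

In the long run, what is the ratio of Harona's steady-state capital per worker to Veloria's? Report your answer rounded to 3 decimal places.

Steady-state k* = [s/(n + δ)]^(1/(1−α)), so the ratio is [ (s_H/(n + δ)_H) / (s_V/(n + δ)_V) ]^1.6949.
s_H/(n + δ)_H = 0.33/0.078 = 4.2308; s_V/(n + δ)_V = 0.33/0.136 = 2.4265.
Ratio = (4.2308/2.4265)^1.6949 = 1.7436^1.6949 ≈ 2.5658

ratio ≈ 2.566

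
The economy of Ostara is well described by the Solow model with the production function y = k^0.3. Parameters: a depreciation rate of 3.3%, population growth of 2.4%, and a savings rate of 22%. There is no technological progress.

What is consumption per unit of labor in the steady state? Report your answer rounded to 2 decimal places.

In steady state, investment equals break-even investment: s·k^α = (n + δ)·k.
Dividing both sides by k: k^(1−α) = s / (n + δ).
k^0.7 = 0.22 / (0.024 + 0.033) = 0.22 / 0.057 = 3.8596
k* = 3.8596^(1/0.7) ≈ 6.8852
y* = (k*)^α = 6.8852^0.3 ≈ 1.7839
c* = (1 − s)·y* = (1 − 0.22) × 1.7839 ≈ 1.3914

c* ≈ 1.39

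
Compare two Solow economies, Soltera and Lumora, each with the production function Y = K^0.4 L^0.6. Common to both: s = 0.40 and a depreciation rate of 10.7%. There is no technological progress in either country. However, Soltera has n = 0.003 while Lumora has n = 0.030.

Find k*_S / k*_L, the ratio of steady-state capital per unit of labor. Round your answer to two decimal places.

k*_S / k*_L ≈ 1.44

Steady-state k* = [s/(n + δ)]^(1/(1−α)), so the ratio is [ (s_S/(n + δ)_S) / (s_L/(n + δ)_L) ]^1.6667.
s_S/(n + δ)_S = 0.40/0.110 = 3.6364; s_L/(n + δ)_L = 0.40/0.137 = 2.9197.
Ratio = (3.6364/2.9197)^1.6667 = 1.2455^1.6667 ≈ 1.4418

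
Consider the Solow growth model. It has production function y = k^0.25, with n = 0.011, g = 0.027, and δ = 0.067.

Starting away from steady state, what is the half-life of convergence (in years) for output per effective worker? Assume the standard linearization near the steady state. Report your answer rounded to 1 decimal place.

half-life ≈ 8.8 years

Near the steady state the convergence rate is λ = (1 − α)(n + g + δ).
λ = (1 − 0.25) × 0.105 = 0.75 × 0.105 = 0.07875
Half-life = ln 2 / λ = 0.6931 / 0.07875 ≈ 8.80 years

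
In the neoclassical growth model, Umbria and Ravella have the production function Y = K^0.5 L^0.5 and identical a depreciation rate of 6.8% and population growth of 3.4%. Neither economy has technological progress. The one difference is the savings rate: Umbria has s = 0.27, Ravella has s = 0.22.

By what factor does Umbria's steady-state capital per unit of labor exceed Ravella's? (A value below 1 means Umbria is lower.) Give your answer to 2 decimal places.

Steady-state k* = [s/(n + δ)]^(1/(1−α)), so the ratio is [ (s_U/(n + δ)_U) / (s_R/(n + δ)_R) ]^2.
s_U/(n + δ)_U = 0.27/0.102 = 2.6471; s_R/(n + δ)_R = 0.22/0.102 = 2.1569.
Ratio = (2.6471/2.1569)^2 = 1.2273^2 ≈ 1.5063

k*_U / k*_R ≈ 1.51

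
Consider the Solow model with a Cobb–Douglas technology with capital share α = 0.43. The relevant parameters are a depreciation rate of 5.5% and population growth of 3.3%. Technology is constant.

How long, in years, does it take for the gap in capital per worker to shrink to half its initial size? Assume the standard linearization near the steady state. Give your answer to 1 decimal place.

t_½ ≈ 13.8 years

Near the steady state the convergence rate is λ = (1 − α)(n + δ).
λ = (1 − 0.43) × 0.088 = 0.57 × 0.088 = 0.05016
Half-life = ln 2 / λ = 0.6931 / 0.05016 ≈ 13.82 years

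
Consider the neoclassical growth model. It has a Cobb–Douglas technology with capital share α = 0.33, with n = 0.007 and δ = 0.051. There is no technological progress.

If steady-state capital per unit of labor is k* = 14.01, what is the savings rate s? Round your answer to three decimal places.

s ≈ 0.340

In steady state, investment equals break-even investment: s·k^α = (n + δ)·k.
So s / (n + δ) = (k*)^(1−α) = 14.01^0.67 = 5.8629.
Therefore s = 5.8629 × (n + δ) = 5.8629 × 0.058 = 0.3400.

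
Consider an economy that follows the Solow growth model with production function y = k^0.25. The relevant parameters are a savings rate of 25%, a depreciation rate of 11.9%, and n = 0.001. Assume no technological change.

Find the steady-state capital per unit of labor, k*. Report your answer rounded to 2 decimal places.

k* = 2.66

Steady state requires s·f(k) = (n + δ)·k, i.e. s·k^α = (n + δ)·k.
Dividing both sides by k: k^(1−α) = s / (n + δ).
k^0.75 = 0.25 / (0.001 + 0.119) = 0.25 / 0.120 = 2.0833
k* = 2.0833^(1/0.75) ≈ 2.6607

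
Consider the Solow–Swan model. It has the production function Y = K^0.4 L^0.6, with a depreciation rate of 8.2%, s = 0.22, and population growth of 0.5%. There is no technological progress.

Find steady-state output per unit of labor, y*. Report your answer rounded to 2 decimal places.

y* ≈ 1.86

At the steady state, Δk = 0, so s·k^α = (n + δ)·k.
Dividing both sides by k: k^(1−α) = s / (n + δ).
k^0.6 = 0.22 / (0.005 + 0.082) = 0.22 / 0.087 = 2.5287
k* = 2.5287^(1/0.6) ≈ 4.6935
y* = (k*)^α = 4.6935^0.4 ≈ 1.8561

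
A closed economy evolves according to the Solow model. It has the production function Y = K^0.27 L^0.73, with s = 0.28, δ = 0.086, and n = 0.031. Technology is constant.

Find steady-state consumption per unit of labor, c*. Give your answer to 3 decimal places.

Steady state requires s·f(k) = (n + δ)·k, i.e. s·k^α = (n + δ)·k.
Dividing both sides by k: k^(1−α) = s / (n + δ).
k^0.73 = 0.28 / (0.031 + 0.086) = 0.28 / 0.117 = 2.3932
k* = 2.3932^(1/0.73) ≈ 3.3048
y* = (k*)^α = 3.3048^0.27 ≈ 1.3809
c* = (1 − s)·y* = (1 − 0.28) × 1.3809 ≈ 0.9942

c* ≈ 0.994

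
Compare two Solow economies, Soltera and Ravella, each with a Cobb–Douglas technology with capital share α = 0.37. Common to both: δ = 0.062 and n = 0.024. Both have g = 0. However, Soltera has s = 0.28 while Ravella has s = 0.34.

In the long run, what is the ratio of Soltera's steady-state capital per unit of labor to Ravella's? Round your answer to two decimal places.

Steady-state k* = [s/(n + δ)]^(1/(1−α)), so the ratio is [ (s_S/(n + δ)_S) / (s_R/(n + δ)_R) ]^1.5873.
s_S/(n + δ)_S = 0.28/0.086 = 3.2558; s_R/(n + δ)_R = 0.34/0.086 = 3.9535.
Ratio = (3.2558/3.9535)^1.5873 = 0.8235^1.5873 ≈ 0.7347

k*_S / k*_R ≈ 0.73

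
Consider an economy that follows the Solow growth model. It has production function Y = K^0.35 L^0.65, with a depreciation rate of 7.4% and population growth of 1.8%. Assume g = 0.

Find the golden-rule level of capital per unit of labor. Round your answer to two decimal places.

k_gold ≈ 7.81

The golden rule sets f'(k) = n + δ, i.e. α·k^(α−1) = n + δ.
So k^(1−α) = α / (n + δ) = 0.35 / 0.092 = 3.8043.
k_gold = 3.8043^(1/0.65) ≈ 7.8114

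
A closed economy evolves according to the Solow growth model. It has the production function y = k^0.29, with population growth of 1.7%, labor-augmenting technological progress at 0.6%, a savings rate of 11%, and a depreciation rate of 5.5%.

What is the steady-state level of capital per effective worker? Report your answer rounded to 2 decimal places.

At the steady state, Δk = 0, so s·k^α = (n + g + δ)·k.
Rearranging, k^(1−α) = s / (n + g + δ).
k^0.71 = 0.11 / (0.017 + 0.006 + 0.055) = 0.11 / 0.078 = 1.4103
k* = 1.4103^(1/0.71) ≈ 1.6229

k* ≈ 1.62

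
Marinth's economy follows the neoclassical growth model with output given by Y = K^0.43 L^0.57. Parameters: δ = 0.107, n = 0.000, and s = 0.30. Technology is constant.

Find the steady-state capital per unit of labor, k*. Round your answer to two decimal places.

k* ≈ 6.10

Steady state requires s·f(k) = (n + δ)·k, i.e. s·k^α = (n + δ)·k.
Rearranging, k^(1−α) = s / (n + δ).
k^0.57 = 0.30 / (0.000 + 0.107) = 0.30 / 0.107 = 2.8037
k* = 2.8037^(1/0.57) ≈ 6.1023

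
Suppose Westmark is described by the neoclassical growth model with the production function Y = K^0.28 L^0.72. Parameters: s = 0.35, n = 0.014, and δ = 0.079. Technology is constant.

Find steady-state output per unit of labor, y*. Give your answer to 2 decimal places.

y* = 1.67

In steady state, investment equals break-even investment: s·k^α = (n + δ)·k.
Dividing both sides by k: k^(1−α) = s / (n + δ).
k^0.72 = 0.35 / (0.014 + 0.079) = 0.35 / 0.093 = 3.7634
k* = 3.7634^(1/0.72) ≈ 6.3011
y* = (k*)^α = 6.3011^0.28 ≈ 1.6743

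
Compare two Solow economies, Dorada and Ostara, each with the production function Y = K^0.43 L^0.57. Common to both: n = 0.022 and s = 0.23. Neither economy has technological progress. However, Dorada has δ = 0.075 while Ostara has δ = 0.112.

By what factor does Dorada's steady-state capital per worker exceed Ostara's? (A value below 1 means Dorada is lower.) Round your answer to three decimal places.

ratio ≈ 1.763

Steady-state k* = [s/(n + δ)]^(1/(1−α)), so the ratio is [ (s_D/(n + δ)_D) / (s_O/(n + δ)_O) ]^1.7544.
s_D/(n + δ)_D = 0.23/0.097 = 2.3711; s_O/(n + δ)_O = 0.23/0.134 = 1.7164.
Ratio = (2.3711/1.7164)^1.7544 = 1.3814^1.7544 ≈ 1.7627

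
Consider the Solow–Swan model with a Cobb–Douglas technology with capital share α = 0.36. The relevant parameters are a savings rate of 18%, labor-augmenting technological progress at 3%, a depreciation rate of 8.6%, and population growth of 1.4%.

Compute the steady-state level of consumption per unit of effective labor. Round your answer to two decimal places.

Steady state requires s·f(k) = (n + g + δ)·k, i.e. s·k^α = (n + g + δ)·k.
Dividing both sides by k: k^(1−α) = s / (n + g + δ).
k^0.64 = 0.18 / (0.014 + 0.030 + 0.086) = 0.18 / 0.130 = 1.3846
k* = 1.3846^(1/0.64) ≈ 1.6627
y* = (k*)^α = 1.6627^0.36 ≈ 1.2009
c* = (1 − s)·y* = (1 − 0.18) × 1.2009 ≈ 0.9847

c* = 0.98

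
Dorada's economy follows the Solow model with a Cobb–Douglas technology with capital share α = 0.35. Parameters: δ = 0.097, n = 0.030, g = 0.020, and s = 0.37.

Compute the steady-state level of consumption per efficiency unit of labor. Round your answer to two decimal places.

c* ≈ 1.04

In steady state, investment equals break-even investment: s·k^α = (n + g + δ)·k.
Dividing both sides by k: k^(1−α) = s / (n + g + δ).
k^0.65 = 0.37 / (0.030 + 0.020 + 0.097) = 0.37 / 0.147 = 2.5170
k* = 2.5170^(1/0.65) ≈ 4.1376
y* = (k*)^α = 4.1376^0.35 ≈ 1.6438
c* = (1 − s)·y* = (1 − 0.37) × 1.6438 ≈ 1.0356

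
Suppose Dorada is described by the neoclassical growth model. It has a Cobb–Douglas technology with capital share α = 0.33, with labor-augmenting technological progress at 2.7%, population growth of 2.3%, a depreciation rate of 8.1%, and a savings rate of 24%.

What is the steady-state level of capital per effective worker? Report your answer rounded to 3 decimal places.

k* ≈ 2.469

Steady state requires s·f(k) = (n + g + δ)·k, i.e. s·k^α = (n + g + δ)·k.
Dividing both sides by k: k^(1−α) = s / (n + g + δ).
k^0.67 = 0.24 / (0.023 + 0.027 + 0.081) = 0.24 / 0.131 = 1.8321
k* = 1.8321^(1/0.67) ≈ 2.4687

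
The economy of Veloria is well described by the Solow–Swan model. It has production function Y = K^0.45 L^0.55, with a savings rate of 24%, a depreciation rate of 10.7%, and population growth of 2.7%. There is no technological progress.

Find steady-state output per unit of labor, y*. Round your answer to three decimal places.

y* ≈ 1.611

Steady state requires s·f(k) = (n + δ)·k, i.e. s·k^α = (n + δ)·k.
Rearranging, k^(1−α) = s / (n + δ).
k^0.55 = 0.24 / (0.027 + 0.107) = 0.24 / 0.134 = 1.7910
k* = 1.7910^(1/0.55) ≈ 2.8852
y* = (k*)^α = 2.8852^0.45 ≈ 1.6109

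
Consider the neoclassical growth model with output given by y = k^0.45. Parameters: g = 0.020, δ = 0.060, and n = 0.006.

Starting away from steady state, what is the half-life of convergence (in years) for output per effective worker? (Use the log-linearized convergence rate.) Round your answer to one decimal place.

Near the steady state the convergence rate is λ = (1 − α)(n + g + δ).
λ = (1 − 0.45) × 0.086 = 0.55 × 0.086 = 0.0473
Half-life = ln 2 / λ = 0.6931 / 0.0473 ≈ 14.65 years

t_½ ≈ 14.7 years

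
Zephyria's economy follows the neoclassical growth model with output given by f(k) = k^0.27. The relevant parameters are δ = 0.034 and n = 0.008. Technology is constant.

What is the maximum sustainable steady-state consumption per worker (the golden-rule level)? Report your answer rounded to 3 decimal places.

c_gold ≈ 1.453

At the golden rule, f'(k) = n + δ, so α·k^(α−1) = n + δ and k_gold = (α/(n + δ))^(1/(1−α)).
k_gold = (0.27/0.042)^(1/0.73) = 6.4286^1.3699 ≈ 12.7950
c_gold = f(k_gold) − (n + δ)·k_gold = 1.9902 − 0.042×12.7950 ≈ 1.4528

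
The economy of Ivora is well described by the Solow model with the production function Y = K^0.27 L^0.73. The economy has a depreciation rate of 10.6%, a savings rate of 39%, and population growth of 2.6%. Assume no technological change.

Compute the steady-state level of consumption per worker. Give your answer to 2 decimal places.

At the steady state, Δk = 0, so s·k^α = (n + δ)·k.
Rearranging, k^(1−α) = s / (n + δ).
k^0.73 = 0.39 / (0.026 + 0.106) = 0.39 / 0.132 = 2.9545
k* = 2.9545^(1/0.73) ≈ 4.4106
y* = (k*)^α = 4.4106^0.27 ≈ 1.4928
c* = (1 − s)·y* = (1 − 0.39) × 1.4928 ≈ 0.9106

c* ≈ 0.91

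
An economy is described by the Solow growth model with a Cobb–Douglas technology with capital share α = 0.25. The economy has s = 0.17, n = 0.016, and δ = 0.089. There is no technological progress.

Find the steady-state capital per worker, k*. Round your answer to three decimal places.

In steady state, investment equals break-even investment: s·k^α = (n + δ)·k.
Dividing both sides by k: k^(1−α) = s / (n + δ).
k^0.75 = 0.17 / (0.016 + 0.089) = 0.17 / 0.105 = 1.6190
k* = 1.6190^(1/0.75) ≈ 1.9011

k* ≈ 1.901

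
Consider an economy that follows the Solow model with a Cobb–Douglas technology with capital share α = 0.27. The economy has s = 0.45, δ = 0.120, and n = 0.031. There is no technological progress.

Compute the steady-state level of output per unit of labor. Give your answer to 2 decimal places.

At the steady state, Δk = 0, so s·k^α = (n + δ)·k.
Rearranging, k^(1−α) = s / (n + δ).
k^0.73 = 0.45 / (0.031 + 0.120) = 0.45 / 0.151 = 2.9801
k* = 2.9801^(1/0.73) ≈ 4.4630
y* = (k*)^α = 4.4630^0.27 ≈ 1.4976

y* = 1.50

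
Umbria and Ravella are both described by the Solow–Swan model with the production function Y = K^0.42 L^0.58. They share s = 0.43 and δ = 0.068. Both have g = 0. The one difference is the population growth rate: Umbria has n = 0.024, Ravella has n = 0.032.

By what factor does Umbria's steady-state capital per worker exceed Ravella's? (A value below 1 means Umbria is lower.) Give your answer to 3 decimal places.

ratio ≈ 1.155

Steady-state k* = [s/(n + δ)]^(1/(1−α)), so the ratio is [ (s_U/(n + δ)_U) / (s_R/(n + δ)_R) ]^1.7241.
s_U/(n + δ)_U = 0.43/0.092 = 4.6739; s_R/(n + δ)_R = 0.43/0.100 = 4.3000.
Ratio = (4.6739/4.3000)^1.7241 = 1.0870^1.7241 ≈ 1.1547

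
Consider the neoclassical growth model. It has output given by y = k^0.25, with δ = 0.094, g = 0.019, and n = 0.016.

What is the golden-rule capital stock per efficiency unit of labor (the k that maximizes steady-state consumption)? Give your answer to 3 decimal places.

The golden rule sets f'(k) = n + g + δ, i.e. α·k^(α−1) = n + g + δ.
So k^(1−α) = α / (n + g + δ) = 0.25 / 0.129 = 1.9380.
k_gold = 1.9380^(1/0.75) ≈ 2.4162

k_gold ≈ 2.416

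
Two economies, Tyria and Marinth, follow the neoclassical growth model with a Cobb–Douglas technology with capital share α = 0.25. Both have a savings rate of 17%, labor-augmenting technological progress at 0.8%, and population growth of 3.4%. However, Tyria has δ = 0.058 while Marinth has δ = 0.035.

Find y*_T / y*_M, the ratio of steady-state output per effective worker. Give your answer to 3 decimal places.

y*_T / y*_M ≈ 0.917

Steady-state y* = [s/(n + g + δ)]^(α/(1−α)), so the ratio is [ (s_T/(n + g + δ)_T) / (s_M/(n + g + δ)_M) ]^0.3333.
s_T/(n + g + δ)_T = 0.17/0.100 = 1.7000; s_M/(n + g + δ)_M = 0.17/0.077 = 2.2078.
Ratio = (1.7000/2.2078)^0.3333 = 0.7700^0.3333 ≈ 0.9166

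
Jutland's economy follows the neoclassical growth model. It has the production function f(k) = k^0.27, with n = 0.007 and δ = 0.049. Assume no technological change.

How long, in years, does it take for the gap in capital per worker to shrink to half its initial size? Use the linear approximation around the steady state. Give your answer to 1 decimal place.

Near the steady state the convergence rate is λ = (1 − α)(n + δ).
λ = (1 − 0.27) × 0.056 = 0.73 × 0.056 = 0.04088
Half-life = ln 2 / λ = 0.6931 / 0.04088 ≈ 16.95 years

half-life ≈ 17.0 years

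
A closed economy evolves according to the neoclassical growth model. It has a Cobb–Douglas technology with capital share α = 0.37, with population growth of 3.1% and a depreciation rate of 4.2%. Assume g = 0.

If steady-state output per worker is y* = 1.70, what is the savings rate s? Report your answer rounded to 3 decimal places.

s ≈ 0.180

Steady state requires s·f(k) = (n + δ)·k, i.e. s·k^α = (n + δ)·k.
Since y* = [s/(n + δ)]^(α/(1−α)), we have s/(n + δ) = (y*)^((1−α)/α) = 1.70^1.7027 = 2.4682.
Therefore s = 2.4682 × (n + δ) = 2.4682 × 0.073 = 0.1802.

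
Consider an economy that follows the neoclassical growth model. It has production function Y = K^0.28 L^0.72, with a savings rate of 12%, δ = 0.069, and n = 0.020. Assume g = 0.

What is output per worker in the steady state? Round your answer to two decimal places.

At the steady state, Δk = 0, so s·k^α = (n + δ)·k.
Rearranging, k^(1−α) = s / (n + δ).
k^0.72 = 0.12 / (0.020 + 0.069) = 0.12 / 0.089 = 1.3483
k* = 1.3483^(1/0.72) ≈ 1.5145
y* = (k*)^α = 1.5145^0.28 ≈ 1.1232

y* ≈ 1.12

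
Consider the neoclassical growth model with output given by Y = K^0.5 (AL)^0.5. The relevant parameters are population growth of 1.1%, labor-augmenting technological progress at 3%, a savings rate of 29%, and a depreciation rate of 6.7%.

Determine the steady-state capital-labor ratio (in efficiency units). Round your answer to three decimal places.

In steady state, investment equals break-even investment: s·k^α = (n + g + δ)·k.
Dividing both sides by k: k^(1−α) = s / (n + g + δ).
k^0.5 = 0.29 / (0.011 + 0.030 + 0.067) = 0.29 / 0.108 = 2.6852
k* = 2.6852^(1/0.5) ≈ 7.2103

k* = 7.210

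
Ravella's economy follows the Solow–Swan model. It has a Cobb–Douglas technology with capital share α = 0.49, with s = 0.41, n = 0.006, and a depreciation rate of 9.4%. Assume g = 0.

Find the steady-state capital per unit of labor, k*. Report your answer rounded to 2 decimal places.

k* ≈ 15.91

At the steady state, Δk = 0, so s·k^α = (n + δ)·k.
Dividing both sides by k: k^(1−α) = s / (n + δ).
k^0.51 = 0.41 / (0.006 + 0.094) = 0.41 / 0.100 = 4.1000
k* = 4.1000^(1/0.51) ≈ 15.9051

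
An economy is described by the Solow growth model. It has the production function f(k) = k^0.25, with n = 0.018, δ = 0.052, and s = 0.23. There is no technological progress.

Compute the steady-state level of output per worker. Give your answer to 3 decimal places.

y* = 1.487

In steady state, investment equals break-even investment: s·k^α = (n + δ)·k.
Rearranging, k^(1−α) = s / (n + δ).
k^0.75 = 0.23 / (0.018 + 0.052) = 0.23 / 0.070 = 3.2857
k* = 3.2857^(1/0.75) ≈ 4.8847
y* = (k*)^α = 4.8847^0.25 ≈ 1.4867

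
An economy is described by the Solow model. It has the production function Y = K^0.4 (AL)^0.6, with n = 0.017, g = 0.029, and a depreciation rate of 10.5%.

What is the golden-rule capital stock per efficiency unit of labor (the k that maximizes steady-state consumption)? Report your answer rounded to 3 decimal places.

The golden rule sets f'(k) = n + g + δ, i.e. α·k^(α−1) = n + g + δ.
So k^(1−α) = α / (n + g + δ) = 0.4 / 0.151 = 2.6490.
k_gold = 2.6490^(1/0.6) ≈ 5.0715

k_gold ≈ 5.072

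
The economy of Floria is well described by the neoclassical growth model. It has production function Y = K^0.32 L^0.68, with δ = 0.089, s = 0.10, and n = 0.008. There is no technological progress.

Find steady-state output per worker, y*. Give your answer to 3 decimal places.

y* ≈ 1.014

Steady state requires s·f(k) = (n + δ)·k, i.e. s·k^α = (n + δ)·k.
Dividing both sides by k: k^(1−α) = s / (n + δ).
k^0.68 = 0.10 / (0.008 + 0.089) = 0.10 / 0.097 = 1.0309
k* = 1.0309^(1/0.68) ≈ 1.0458
y* = (k*)^α = 1.0458^0.32 ≈ 1.0144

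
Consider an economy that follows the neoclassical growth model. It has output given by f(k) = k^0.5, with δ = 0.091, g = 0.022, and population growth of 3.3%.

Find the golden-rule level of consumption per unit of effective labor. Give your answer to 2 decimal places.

At the golden rule, f'(k) = n + g + δ, so α·k^(α−1) = n + g + δ and k_gold = (α/(n + g + δ))^(1/(1−α)).
k_gold = (0.5/0.146)^(1/0.5) = 3.4247^2 ≈ 11.7286
c_gold = f(k_gold) − (n + g + δ)·k_gold = 3.4247 − 0.146×11.7286 ≈ 1.7123

c_gold ≈ 1.71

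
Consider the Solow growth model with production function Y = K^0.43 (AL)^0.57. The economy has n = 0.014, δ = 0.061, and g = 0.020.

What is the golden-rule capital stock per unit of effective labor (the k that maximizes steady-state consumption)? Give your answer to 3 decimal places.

The golden rule sets f'(k) = n + g + δ, i.e. α·k^(α−1) = n + g + δ.
So k^(1−α) = α / (n + g + δ) = 0.43 / 0.095 = 4.5263.
k_gold = 4.5263^(1/0.57) ≈ 14.1393

k_gold ≈ 14.139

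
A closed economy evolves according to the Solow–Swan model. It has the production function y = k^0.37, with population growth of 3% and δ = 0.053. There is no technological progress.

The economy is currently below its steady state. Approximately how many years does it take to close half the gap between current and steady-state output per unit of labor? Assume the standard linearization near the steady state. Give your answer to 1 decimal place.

t_½ ≈ 13.3 years

Near the steady state the convergence rate is λ = (1 − α)(n + δ).
λ = (1 − 0.37) × 0.083 = 0.63 × 0.083 = 0.05229
Half-life = ln 2 / λ = 0.6931 / 0.05229 ≈ 13.25 years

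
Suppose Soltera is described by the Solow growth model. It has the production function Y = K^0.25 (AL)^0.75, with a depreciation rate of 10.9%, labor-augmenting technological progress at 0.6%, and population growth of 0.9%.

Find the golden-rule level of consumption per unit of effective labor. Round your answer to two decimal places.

c_gold ≈ 0.95

At the golden rule, f'(k) = n + g + δ, so α·k^(α−1) = n + g + δ and k_gold = (α/(n + g + δ))^(1/(1−α)).
k_gold = (0.25/0.124)^(1/0.75) = 2.0161^1.3333 ≈ 2.5469
c_gold = f(k_gold) − (n + g + δ)·k_gold = 1.2633 − 0.124×2.5469 ≈ 0.9475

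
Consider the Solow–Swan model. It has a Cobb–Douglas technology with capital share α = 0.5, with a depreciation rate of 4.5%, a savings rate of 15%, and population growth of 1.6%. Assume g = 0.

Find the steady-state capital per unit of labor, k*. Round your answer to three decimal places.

Steady state requires s·f(k) = (n + δ)·k, i.e. s·k^α = (n + δ)·k.
Rearranging, k^(1−α) = s / (n + δ).
k^0.5 = 0.15 / (0.016 + 0.045) = 0.15 / 0.061 = 2.4590
k* = 2.4590^(1/0.5) ≈ 6.0467

k* ≈ 6.047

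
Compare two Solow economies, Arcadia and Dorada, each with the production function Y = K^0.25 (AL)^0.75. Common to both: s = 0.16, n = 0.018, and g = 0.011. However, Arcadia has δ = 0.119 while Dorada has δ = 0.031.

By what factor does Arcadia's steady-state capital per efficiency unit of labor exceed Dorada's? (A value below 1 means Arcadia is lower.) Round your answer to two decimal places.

Steady-state k* = [s/(n + g + δ)]^(1/(1−α)), so the ratio is [ (s_A/(n + g + δ)_A) / (s_D/(n + g + δ)_D) ]^1.3333.
s_A/(n + g + δ)_A = 0.16/0.148 = 1.0811; s_D/(n + g + δ)_D = 0.16/0.060 = 2.6667.
Ratio = (1.0811/2.6667)^1.3333 = 0.4054^1.3333 ≈ 0.3000

k*_A / k*_D ≈ 0.30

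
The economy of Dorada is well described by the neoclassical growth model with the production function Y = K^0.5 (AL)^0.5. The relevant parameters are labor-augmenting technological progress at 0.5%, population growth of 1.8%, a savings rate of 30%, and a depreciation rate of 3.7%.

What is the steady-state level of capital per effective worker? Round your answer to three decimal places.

k* ≈ 25.000

In steady state, investment equals break-even investment: s·k^α = (n + g + δ)·k.
Rearranging, k^(1−α) = s / (n + g + δ).
k^0.5 = 0.30 / (0.018 + 0.005 + 0.037) = 0.30 / 0.060 = 5.0000
k* = 5.0000^(1/0.5) ≈ 25.0000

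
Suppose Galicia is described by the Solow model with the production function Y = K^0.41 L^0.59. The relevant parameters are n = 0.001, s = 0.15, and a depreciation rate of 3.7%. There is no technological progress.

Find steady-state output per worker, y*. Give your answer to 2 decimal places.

Steady state requires s·f(k) = (n + δ)·k, i.e. s·k^α = (n + δ)·k.
Dividing both sides by k: k^(1−α) = s / (n + δ).
k^0.59 = 0.15 / (0.001 + 0.037) = 0.15 / 0.038 = 3.9474
k* = 3.9474^(1/0.59) ≈ 10.2494
y* = (k*)^α = 10.2494^0.41 ≈ 2.5965

y* = 2.60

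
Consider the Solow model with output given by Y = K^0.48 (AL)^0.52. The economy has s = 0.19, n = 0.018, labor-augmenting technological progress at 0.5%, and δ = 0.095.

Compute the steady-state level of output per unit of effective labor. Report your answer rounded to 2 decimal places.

y* ≈ 1.55

In steady state, investment equals break-even investment: s·k^α = (n + g + δ)·k.
Rearranging, k^(1−α) = s / (n + g + δ).
k^0.52 = 0.19 / (0.018 + 0.005 + 0.095) = 0.19 / 0.118 = 1.6102
k* = 1.6102^(1/0.52) ≈ 2.4995
y* = (k*)^α = 2.4995^0.48 ≈ 1.5523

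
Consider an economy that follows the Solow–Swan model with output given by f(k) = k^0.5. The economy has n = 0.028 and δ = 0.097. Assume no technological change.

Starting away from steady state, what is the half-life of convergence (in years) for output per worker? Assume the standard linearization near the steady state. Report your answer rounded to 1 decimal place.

half-life ≈ 11.1 years

Near the steady state the convergence rate is λ = (1 − α)(n + δ).
λ = (1 − 0.5) × 0.125 = 0.5 × 0.125 = 0.0625
Half-life = ln 2 / λ = 0.6931 / 0.0625 ≈ 11.09 years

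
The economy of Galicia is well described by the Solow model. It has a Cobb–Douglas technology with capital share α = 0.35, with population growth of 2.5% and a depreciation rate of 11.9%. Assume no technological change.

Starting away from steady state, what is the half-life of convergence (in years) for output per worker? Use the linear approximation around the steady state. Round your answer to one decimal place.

Near the steady state the convergence rate is λ = (1 − α)(n + δ).
λ = (1 − 0.35) × 0.144 = 0.65 × 0.144 = 0.0936
Half-life = ln 2 / λ = 0.6931 / 0.0936 ≈ 7.40 years

about 7.4 years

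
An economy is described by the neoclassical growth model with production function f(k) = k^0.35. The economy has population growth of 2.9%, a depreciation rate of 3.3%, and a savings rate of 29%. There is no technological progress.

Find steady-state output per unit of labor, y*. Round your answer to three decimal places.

At the steady state, Δk = 0, so s·k^α = (n + δ)·k.
Dividing both sides by k: k^(1−α) = s / (n + δ).
k^0.65 = 0.29 / (0.029 + 0.033) = 0.29 / 0.062 = 4.6774
k* = 4.6774^(1/0.65) ≈ 10.7344
y* = (k*)^α = 10.7344^0.35 ≈ 2.2949

y* ≈ 2.295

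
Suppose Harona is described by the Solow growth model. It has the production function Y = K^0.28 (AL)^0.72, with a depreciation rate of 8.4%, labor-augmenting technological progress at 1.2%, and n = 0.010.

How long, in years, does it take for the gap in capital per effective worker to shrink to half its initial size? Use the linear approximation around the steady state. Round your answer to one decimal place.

Near the steady state the convergence rate is λ = (1 − α)(n + g + δ).
λ = (1 − 0.28) × 0.106 = 0.72 × 0.106 = 0.07632
Half-life = ln 2 / λ = 0.6931 / 0.07632 ≈ 9.08 years

t_½ ≈ 9.1 years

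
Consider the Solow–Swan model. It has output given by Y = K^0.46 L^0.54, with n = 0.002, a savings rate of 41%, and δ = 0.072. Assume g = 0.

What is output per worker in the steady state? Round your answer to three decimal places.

At the steady state, Δk = 0, so s·k^α = (n + δ)·k.
Rearranging, k^(1−α) = s / (n + δ).
k^0.54 = 0.41 / (0.002 + 0.072) = 0.41 / 0.074 = 5.5405
k* = 5.5405^(1/0.54) ≈ 23.8200
y* = (k*)^α = 23.8200^0.46 ≈ 4.2993

y* ≈ 4.299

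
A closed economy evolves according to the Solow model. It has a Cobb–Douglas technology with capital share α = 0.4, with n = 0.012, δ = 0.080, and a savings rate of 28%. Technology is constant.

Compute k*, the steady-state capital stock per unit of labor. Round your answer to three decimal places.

k* = 6.392

At the steady state, Δk = 0, so s·k^α = (n + δ)·k.
Rearranging, k^(1−α) = s / (n + δ).
k^0.6 = 0.28 / (0.012 + 0.080) = 0.28 / 0.092 = 3.0435
k* = 3.0435^(1/0.6) ≈ 6.3918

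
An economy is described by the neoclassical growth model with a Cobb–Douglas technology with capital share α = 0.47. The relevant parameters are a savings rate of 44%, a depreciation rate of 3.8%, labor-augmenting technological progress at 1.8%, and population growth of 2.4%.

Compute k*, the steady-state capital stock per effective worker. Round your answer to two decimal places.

Steady state requires s·f(k) = (n + g + δ)·k, i.e. s·k^α = (n + g + δ)·k.
Dividing both sides by k: k^(1−α) = s / (n + g + δ).
k^0.53 = 0.44 / (0.024 + 0.018 + 0.038) = 0.44 / 0.080 = 5.5000
k* = 5.5000^(1/0.53) ≈ 24.9408

k* = 24.94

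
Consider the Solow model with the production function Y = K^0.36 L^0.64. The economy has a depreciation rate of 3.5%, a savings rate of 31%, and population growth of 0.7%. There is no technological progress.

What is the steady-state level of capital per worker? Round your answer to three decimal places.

In steady state, investment equals break-even investment: s·k^α = (n + δ)·k.
Rearranging, k^(1−α) = s / (n + δ).
k^0.64 = 0.31 / (0.007 + 0.035) = 0.31 / 0.042 = 7.3810
k* = 7.3810^(1/0.64) ≈ 22.7211

k* = 22.721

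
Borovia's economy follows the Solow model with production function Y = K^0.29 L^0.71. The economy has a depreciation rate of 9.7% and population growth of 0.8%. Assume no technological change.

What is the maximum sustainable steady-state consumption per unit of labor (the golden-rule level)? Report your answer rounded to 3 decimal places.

c_gold ≈ 1.075

At the golden rule, f'(k) = n + δ, so α·k^(α−1) = n + δ and k_gold = (α/(n + δ))^(1/(1−α)).
k_gold = (0.29/0.105)^(1/0.71) = 2.7619^1.4085 ≈ 4.1826
c_gold = f(k_gold) − (n + δ)·k_gold = 1.5143 − 0.105×4.1826 ≈ 1.0751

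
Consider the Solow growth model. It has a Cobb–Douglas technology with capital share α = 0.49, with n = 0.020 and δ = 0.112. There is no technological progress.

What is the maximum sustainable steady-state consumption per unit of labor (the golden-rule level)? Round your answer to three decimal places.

c_gold ≈ 1.798

At the golden rule, f'(k) = n + δ, so α·k^(α−1) = n + δ and k_gold = (α/(n + δ))^(1/(1−α)).
k_gold = (0.49/0.132)^(1/0.51) = 3.7121^1.9608 ≈ 13.0891
c_gold = f(k_gold) − (n + δ)·k_gold = 3.5260 − 0.132×13.0891 ≈ 1.7982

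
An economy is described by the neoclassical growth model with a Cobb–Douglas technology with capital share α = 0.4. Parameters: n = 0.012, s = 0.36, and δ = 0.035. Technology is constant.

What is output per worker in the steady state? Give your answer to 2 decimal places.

y* = 3.89

Steady state requires s·f(k) = (n + δ)·k, i.e. s·k^α = (n + δ)·k.
Dividing both sides by k: k^(1−α) = s / (n + δ).
k^0.6 = 0.36 / (0.012 + 0.035) = 0.36 / 0.047 = 7.6596
k* = 7.6596^(1/0.6) ≈ 29.7630
y* = (k*)^α = 29.7630^0.4 ≈ 3.8857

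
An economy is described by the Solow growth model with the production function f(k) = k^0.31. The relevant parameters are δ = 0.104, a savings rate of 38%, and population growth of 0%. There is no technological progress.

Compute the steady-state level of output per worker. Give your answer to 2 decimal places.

y* = 1.79

At the steady state, Δk = 0, so s·k^α = (n + δ)·k.
Rearranging, k^(1−α) = s / (n + δ).
k^0.69 = 0.38 / (0.000 + 0.104) = 0.38 / 0.104 = 3.6538
k* = 3.6538^(1/0.69) ≈ 6.5399
y* = (k*)^α = 6.5399^0.31 ≈ 1.7899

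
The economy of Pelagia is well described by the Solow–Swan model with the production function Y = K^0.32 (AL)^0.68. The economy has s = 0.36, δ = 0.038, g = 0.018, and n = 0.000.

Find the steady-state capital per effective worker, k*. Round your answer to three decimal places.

k* = 15.431

Steady state requires s·f(k) = (n + g + δ)·k, i.e. s·k^α = (n + g + δ)·k.
Dividing both sides by k: k^(1−α) = s / (n + g + δ).
k^0.68 = 0.36 / (0.000 + 0.018 + 0.038) = 0.36 / 0.056 = 6.4286
k* = 6.4286^(1/0.68) ≈ 15.4314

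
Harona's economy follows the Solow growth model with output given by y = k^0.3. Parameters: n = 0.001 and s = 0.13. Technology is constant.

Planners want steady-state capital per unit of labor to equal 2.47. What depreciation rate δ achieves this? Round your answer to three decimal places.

In steady state, investment equals break-even investment: s·k^α = (n + δ)·k.
So s / (n + δ) = (k*)^(1−α) = 2.47^0.7 = 1.8832.
Therefore n + δ = s / 1.8832 = 0.13 / 1.8832 = 0.0690, so δ = 0.0690 − 0.001 = 0.0680.

δ ≈ 0.068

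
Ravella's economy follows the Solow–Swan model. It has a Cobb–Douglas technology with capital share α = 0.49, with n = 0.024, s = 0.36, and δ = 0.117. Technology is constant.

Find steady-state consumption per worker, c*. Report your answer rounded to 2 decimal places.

c* = 1.58

Steady state requires s·f(k) = (n + δ)·k, i.e. s·k^α = (n + δ)·k.
Dividing both sides by k: k^(1−α) = s / (n + δ).
k^0.51 = 0.36 / (0.024 + 0.117) = 0.36 / 0.141 = 2.5532
k* = 2.5532^(1/0.51) ≈ 6.2836
y* = (k*)^α = 6.2836^0.49 ≈ 2.4611
c* = (1 − s)·y* = (1 − 0.36) × 2.4611 ≈ 1.5751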